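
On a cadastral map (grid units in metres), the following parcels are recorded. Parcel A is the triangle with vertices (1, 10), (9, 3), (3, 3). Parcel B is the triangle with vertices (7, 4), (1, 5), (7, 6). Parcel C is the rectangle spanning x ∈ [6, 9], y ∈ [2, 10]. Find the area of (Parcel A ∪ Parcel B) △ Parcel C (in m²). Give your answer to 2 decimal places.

36.76

|Parcel A ∪ Parcel B| = 22.0909.
|(Parcel A ∪ Parcel B) ∩ Parcel C| = 4.6667.
|(Parcel A ∪ Parcel B) △ Parcel C| = 22.0909 + 24 − 9.3333 = 36.76.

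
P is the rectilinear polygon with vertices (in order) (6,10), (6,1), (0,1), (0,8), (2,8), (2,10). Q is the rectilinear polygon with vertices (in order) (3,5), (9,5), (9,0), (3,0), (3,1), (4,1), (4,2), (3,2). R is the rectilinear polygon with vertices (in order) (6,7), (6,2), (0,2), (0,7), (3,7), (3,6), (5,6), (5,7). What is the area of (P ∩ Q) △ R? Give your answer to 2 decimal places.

|P ∩ Q| = 11.
|(P ∩ Q) ∩ R| = 9.
|(P ∩ Q) △ R| = 11 + 28 − 18 = 21.00.

21.00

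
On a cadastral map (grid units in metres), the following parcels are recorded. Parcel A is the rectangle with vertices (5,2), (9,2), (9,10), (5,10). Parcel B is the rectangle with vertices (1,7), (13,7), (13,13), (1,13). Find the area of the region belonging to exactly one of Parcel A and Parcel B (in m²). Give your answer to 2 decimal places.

80.00

|Parcel A∩Parcel B|: x∈[5,9], y∈[7,10] → 4·3 = 12.
|Parcel A △ Parcel B| = |Parcel A| + |Parcel B| − 2·|Parcel A∩Parcel B| = 32 + 72 − 24 = 80.00.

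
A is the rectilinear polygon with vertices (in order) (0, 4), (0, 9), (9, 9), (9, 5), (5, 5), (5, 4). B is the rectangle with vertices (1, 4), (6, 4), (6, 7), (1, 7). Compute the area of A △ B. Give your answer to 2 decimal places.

28.00

|A| = 41, |B| = 15, |A∩B| = 14.
|A △ B| = |A| + |B| − 2·|A∩B| = 41 + 15 − 28 = 28.00.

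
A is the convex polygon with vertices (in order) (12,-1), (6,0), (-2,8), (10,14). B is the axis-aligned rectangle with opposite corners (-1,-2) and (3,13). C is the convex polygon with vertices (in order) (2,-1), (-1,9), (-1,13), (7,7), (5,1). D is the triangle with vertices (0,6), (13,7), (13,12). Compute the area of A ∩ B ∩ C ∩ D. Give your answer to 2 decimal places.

1.73

The intersection is the polygon with vertices (3,6.231), (0,6), (3,7.385).
By the shoelace formula its area is 1.73.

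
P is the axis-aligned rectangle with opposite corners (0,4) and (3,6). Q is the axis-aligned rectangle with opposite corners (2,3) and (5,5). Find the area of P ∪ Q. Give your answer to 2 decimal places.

11.00

By inclusion–exclusion:
Individual areas: |P| = 6, |Q| = 6.
|P∩Q|: x∈[2,3], y∈[4,5] → 1·1 = 1.
|P ∪ Q| = 12 − 1 = 11.00.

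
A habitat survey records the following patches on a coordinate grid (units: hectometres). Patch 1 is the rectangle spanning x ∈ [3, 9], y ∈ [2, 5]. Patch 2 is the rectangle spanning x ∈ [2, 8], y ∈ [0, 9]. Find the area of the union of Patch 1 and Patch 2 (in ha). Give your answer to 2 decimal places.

By inclusion–exclusion:
Individual areas: |Patch 1| = 18, |Patch 2| = 54.
|Patch 1∩Patch 2|: x∈[3,8], y∈[2,5] → 5·3 = 15.
|Patch 1 ∪ Patch 2| = 72 − 15 = 57.00.

57.00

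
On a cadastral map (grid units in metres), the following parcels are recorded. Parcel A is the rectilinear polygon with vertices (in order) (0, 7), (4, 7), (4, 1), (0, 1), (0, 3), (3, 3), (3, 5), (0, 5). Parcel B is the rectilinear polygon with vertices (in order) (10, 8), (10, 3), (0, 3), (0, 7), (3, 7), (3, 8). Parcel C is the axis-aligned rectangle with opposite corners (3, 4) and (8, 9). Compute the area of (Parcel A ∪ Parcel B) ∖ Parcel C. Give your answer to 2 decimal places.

35.00

|Parcel A ∪ Parcel B| = 55.
|(Parcel A ∪ Parcel B) ∩ Parcel C| = 20.
|(Parcel A ∪ Parcel B) ∖ Parcel C| = 55 − 20 = 35.00.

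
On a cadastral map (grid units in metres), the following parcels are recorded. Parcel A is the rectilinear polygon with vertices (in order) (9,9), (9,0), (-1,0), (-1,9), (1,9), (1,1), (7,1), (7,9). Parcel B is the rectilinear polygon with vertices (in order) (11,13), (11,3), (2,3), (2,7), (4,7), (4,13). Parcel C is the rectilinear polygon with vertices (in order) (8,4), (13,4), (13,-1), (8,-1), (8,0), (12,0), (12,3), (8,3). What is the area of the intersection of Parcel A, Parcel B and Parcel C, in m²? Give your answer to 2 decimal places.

The intersection is the polygon with vertices (8,3), (8,4), (9,4), (9,3).
By the shoelace formula its area is 1.00.

1.00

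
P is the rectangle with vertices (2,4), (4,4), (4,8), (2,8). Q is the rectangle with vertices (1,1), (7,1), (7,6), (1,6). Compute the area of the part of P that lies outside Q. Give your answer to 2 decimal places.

4.00

|P∩Q|: x∈[2,4], y∈[4,6] → 2·2 = 4.
|P| = 8.
|P ∖ Q| = |P| − |P∩Q| = 8 − 4 = 4.00.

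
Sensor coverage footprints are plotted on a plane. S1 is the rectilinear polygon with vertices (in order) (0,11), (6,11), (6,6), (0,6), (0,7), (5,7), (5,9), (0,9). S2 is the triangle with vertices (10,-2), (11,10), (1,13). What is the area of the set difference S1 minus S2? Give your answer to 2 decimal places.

|S1| = 20, |S1∩S2| = 9.5.
|S1 ∖ S2| = |S1| − |S1∩S2| = 20 − 9.5 = 10.50.

10.50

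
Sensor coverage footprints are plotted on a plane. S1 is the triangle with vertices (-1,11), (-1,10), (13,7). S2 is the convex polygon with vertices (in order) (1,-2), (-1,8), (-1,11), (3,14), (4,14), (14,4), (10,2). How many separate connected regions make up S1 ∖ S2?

S1 ∖ S2 is a single connected region.

1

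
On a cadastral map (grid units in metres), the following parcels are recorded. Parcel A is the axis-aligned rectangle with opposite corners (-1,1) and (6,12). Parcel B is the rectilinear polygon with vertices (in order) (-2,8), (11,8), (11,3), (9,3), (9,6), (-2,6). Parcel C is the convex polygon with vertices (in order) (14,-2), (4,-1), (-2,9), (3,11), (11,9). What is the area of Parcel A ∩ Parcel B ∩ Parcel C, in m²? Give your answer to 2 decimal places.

13.47

The intersection is the polygon with vertices (-0.2,6), (-1,7.333), (-1,8), (6,8), (6,6).
By the shoelace formula its area is 13.47.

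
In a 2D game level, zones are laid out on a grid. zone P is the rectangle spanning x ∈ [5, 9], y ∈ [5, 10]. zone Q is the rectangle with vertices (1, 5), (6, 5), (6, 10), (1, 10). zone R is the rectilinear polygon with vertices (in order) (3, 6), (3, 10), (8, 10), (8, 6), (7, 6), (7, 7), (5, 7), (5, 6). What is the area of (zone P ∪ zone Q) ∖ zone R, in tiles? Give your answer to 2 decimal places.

|zone P ∪ zone Q| = 40.
|(zone P ∪ zone Q) ∩ zone R| = 18.
|(zone P ∪ zone Q) ∖ zone R| = 40 − 18 = 22.00.

22.00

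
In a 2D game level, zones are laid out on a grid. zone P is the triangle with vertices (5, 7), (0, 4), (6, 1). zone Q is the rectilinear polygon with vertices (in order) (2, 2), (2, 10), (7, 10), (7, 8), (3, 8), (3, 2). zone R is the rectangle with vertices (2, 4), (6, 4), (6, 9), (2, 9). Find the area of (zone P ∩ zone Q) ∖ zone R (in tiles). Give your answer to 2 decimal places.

1.25

|zone P ∩ zone Q| = 2.75.
|(zone P ∩ zone Q) ∩ zone R| = 1.5.
|(zone P ∩ zone Q) ∖ zone R| = 2.75 − 1.5 = 1.25.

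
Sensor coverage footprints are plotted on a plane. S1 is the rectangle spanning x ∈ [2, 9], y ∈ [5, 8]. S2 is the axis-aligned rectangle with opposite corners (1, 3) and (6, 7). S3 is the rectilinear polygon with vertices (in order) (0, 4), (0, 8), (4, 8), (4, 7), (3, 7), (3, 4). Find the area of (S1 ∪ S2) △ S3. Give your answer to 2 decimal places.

|S1 ∪ S2| = 33.
|(S1 ∪ S2) ∩ S3| = 8.
|(S1 ∪ S2) △ S3| = 33 + 13 − 16 = 30.00.

30.00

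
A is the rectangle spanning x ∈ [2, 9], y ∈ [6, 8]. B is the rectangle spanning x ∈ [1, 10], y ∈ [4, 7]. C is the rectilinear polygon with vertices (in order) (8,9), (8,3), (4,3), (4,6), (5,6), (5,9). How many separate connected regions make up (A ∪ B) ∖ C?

2

(A ∪ B) ∖ C splits into 2 disjoint pieces (area 13, area 7).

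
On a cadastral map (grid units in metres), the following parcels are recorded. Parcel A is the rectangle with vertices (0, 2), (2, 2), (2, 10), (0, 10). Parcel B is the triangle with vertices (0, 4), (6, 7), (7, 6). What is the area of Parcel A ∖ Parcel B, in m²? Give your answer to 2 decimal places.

|Parcel A| = 16, |Parcel A∩Parcel B| = 0.4286.
|Parcel A ∖ Parcel B| = |Parcel A| − |Parcel A∩Parcel B| = 16 − 0.4286 = 15.57.

15.57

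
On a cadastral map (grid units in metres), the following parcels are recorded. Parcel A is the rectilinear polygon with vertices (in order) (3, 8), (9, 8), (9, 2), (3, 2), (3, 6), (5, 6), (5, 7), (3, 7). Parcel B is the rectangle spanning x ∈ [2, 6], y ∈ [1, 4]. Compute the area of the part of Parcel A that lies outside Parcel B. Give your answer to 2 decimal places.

|Parcel A| = 34, |Parcel A∩Parcel B| = 6.
|Parcel A ∖ Parcel B| = |Parcel A| − |Parcel A∩Parcel B| = 34 − 6 = 28.00.

28.00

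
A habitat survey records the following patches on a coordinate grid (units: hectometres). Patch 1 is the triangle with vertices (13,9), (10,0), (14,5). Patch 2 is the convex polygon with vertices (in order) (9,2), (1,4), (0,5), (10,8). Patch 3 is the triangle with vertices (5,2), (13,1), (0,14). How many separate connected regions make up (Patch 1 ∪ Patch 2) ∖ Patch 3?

4

(Patch 1 ∪ Patch 2) ∖ Patch 3 splits into 4 disjoint pieces (area 8.9444, area 0.385, area 6.7326, area 5.011).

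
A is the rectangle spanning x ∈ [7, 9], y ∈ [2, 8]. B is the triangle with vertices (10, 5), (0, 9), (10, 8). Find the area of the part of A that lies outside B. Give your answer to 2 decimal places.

7.60

|A| = 12, |A∩B| = 4.4.
|A ∖ B| = |A| − |A∩B| = 12 − 4.4 = 7.60.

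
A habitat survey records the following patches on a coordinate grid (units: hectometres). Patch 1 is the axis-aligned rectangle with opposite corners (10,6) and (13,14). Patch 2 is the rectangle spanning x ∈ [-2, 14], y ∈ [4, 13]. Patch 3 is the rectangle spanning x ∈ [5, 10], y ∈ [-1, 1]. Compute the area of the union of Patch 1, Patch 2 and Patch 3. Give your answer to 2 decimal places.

157.00

By inclusion–exclusion:
Individual areas: |Patch 1| = 24, |Patch 2| = 144, |Patch 3| = 10.
|Patch 1∩Patch 2|: x∈[10,13], y∈[6,13] → 3·7 = 21.
|Patch 1∩Patch 3| = 0 (no overlap).
|Patch 2∩Patch 3| = 0 (no overlap).
|Patch 1∩Patch 2∩Patch 3| = 0.
|Patch 1 ∪ Patch 2 ∪ Patch 3| = 178 − 21 + 0 = 157.00.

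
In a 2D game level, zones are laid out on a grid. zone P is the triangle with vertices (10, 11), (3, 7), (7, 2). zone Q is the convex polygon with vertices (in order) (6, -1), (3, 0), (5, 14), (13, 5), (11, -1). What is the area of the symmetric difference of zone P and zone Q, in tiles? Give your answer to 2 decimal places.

71.07

|zone P| = 25.5, |zone Q| = 92.5, |zone P∩zone Q| = 23.4629.
|zone P △ zone Q| = |zone P| + |zone Q| − 2·|zone P∩zone Q| = 25.5 + 92.5 − 46.9258 = 71.07.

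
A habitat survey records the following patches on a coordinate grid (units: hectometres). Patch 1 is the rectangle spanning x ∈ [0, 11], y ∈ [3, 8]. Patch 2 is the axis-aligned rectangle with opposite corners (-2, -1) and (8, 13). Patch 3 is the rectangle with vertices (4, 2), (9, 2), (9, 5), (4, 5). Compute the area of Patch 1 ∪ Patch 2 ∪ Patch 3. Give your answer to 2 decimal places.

156.00

By inclusion–exclusion:
Individual areas: |Patch 1| = 55, |Patch 2| = 140, |Patch 3| = 15.
|Patch 1∩Patch 2|: x∈[0,8], y∈[3,8] → 8·5 = 40.
|Patch 1∩Patch 3|: x∈[4,9], y∈[3,5] → 5·2 = 10.
|Patch 2∩Patch 3|: x∈[4,8], y∈[2,5] → 4·3 = 12.
|Patch 1∩Patch 2∩Patch 3| = 8.
|Patch 1 ∪ Patch 2 ∪ Patch 3| = 210 − 62 + 8 = 156.00.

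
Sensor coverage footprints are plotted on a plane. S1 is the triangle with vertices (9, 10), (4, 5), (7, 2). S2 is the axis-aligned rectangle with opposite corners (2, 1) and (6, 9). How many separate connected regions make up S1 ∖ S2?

1

S1 ∖ S2 is a single connected region.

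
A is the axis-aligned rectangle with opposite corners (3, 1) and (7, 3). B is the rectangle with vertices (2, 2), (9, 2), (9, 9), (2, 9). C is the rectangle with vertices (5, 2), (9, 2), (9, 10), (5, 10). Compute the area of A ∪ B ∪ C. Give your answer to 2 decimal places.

By inclusion–exclusion:
Individual areas: |A| = 8, |B| = 49, |C| = 32.
|A∩B|: x∈[3,7], y∈[2,3] → 4·1 = 4.
|A∩C|: x∈[5,7], y∈[2,3] → 2·1 = 2.
|B∩C|: x∈[5,9], y∈[2,9] → 4·7 = 28.
|A∩B∩C| = 2.
|A ∪ B ∪ C| = 89 − 34 + 2 = 57.00.

57.00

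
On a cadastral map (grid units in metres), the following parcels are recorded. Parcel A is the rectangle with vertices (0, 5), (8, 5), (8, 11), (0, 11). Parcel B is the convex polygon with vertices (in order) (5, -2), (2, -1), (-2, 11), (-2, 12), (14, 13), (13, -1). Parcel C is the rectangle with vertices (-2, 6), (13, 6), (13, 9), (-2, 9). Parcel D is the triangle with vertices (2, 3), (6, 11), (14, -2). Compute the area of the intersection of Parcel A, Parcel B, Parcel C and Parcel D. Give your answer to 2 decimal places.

10.77

The intersection is the polygon with vertices (3.5,6), (5,9), (7.231,9), (8,7.75), (8,6).
By the shoelace formula its area is 10.77.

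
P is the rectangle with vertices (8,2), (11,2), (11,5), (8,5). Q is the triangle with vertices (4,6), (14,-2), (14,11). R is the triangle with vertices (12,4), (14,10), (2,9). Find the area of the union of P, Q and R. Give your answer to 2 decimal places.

76.60

By inclusion–exclusion:
Individual areas: |P| = 9, |Q| = 65, |R| = 35.
|P∩Q| = 8.6.
|P∩R| = 0.25.
|Q∩R| = 23.8.
|P∩Q∩R| = 0.25.
|P ∪ Q ∪ R| = 109 − 32.65 + 0.25 = 76.60.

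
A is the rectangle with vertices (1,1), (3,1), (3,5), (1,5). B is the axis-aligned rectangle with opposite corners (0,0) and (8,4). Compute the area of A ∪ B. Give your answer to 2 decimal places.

34.00

By inclusion–exclusion:
Individual areas: |A| = 8, |B| = 32.
|A∩B|: x∈[1,3], y∈[1,4] → 2·3 = 6.
|A ∪ B| = 40 − 6 = 34.00.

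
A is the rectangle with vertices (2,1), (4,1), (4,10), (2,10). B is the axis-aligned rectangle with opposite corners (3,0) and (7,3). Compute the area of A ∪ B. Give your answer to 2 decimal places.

28.00

By inclusion–exclusion:
Individual areas: |A| = 18, |B| = 12.
|A∩B|: x∈[3,4], y∈[1,3] → 1·2 = 2.
|A ∪ B| = 30 − 2 = 28.00.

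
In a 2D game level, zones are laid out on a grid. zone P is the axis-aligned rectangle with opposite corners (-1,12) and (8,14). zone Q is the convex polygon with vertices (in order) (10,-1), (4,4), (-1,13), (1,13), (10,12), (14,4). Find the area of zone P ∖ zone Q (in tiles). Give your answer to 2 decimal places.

12.00

|zone P| = 18, |zone P∩zone Q| = 6.
|zone P ∖ zone Q| = |zone P| − |zone P∩zone Q| = 18 − 6 = 12.00.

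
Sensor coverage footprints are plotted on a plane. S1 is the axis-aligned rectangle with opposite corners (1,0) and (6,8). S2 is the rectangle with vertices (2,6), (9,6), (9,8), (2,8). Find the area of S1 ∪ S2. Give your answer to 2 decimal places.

By inclusion–exclusion:
Individual areas: |S1| = 40, |S2| = 14.
|S1∩S2|: x∈[2,6], y∈[6,8] → 4·2 = 8.
|S1 ∪ S2| = 54 − 8 = 46.00.

46.00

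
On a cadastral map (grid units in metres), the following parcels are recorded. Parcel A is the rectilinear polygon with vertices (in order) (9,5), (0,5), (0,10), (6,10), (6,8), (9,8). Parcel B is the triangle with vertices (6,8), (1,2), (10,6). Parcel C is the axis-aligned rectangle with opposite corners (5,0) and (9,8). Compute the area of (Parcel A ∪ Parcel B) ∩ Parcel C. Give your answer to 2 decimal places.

13.68

The region (Parcel A ∪ Parcel B) ∩ Parcel C is the polygon with vertices (5,3.778), (5,8), (6,8), (9,8), (9,6.5), (9,5.556), (9,5), (7.75,5).
By the shoelace formula its area is 13.68.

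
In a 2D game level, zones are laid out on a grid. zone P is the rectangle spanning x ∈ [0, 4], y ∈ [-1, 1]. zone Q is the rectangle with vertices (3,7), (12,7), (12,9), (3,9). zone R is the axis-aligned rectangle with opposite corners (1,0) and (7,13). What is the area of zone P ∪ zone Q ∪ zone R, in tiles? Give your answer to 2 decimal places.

93.00

By inclusion–exclusion:
Individual areas: |zone P| = 8, |zone Q| = 18, |zone R| = 78.
|zone P∩zone Q| = 0 (no overlap).
|zone P∩zone R|: x∈[1,4], y∈[0,1] → 3·1 = 3.
|zone Q∩zone R|: x∈[3,7], y∈[7,9] → 4·2 = 8.
|zone P∩zone Q∩zone R| = 0.
|zone P ∪ zone Q ∪ zone R| = 104 − 11 + 0 = 93.00.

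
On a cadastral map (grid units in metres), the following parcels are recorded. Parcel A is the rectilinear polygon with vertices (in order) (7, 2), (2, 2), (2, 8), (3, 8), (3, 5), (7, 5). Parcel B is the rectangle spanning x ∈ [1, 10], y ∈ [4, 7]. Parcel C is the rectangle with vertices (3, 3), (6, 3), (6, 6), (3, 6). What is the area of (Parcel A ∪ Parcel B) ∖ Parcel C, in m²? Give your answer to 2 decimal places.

29.00

|Parcel A ∪ Parcel B| = 38.
|(Parcel A ∪ Parcel B) ∩ Parcel C| = 9.
|(Parcel A ∪ Parcel B) ∖ Parcel C| = 38 − 9 = 29.00.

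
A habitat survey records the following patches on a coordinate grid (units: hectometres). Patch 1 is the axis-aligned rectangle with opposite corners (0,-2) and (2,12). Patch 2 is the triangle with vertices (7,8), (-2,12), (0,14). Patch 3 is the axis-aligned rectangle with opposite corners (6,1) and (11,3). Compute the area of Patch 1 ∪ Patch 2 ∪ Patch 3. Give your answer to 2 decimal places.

By inclusion–exclusion:
Individual areas: |Patch 1| = 28, |Patch 2| = 13, |Patch 3| = 10.
|Patch 1∩Patch 2| = 2.6667.
|Patch 1∩Patch 3| = 0 (no overlap).
|Patch 2∩Patch 3| = 0.
|Patch 1∩Patch 2∩Patch 3| = 0.
|Patch 1 ∪ Patch 2 ∪ Patch 3| = 51 − 2.6667 + 0 = 48.33.

48.33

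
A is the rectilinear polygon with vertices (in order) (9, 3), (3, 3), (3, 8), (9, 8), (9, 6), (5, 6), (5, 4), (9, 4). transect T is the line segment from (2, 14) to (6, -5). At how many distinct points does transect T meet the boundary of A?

2

The segment meets the boundary at (4.316,3), (3.263,8).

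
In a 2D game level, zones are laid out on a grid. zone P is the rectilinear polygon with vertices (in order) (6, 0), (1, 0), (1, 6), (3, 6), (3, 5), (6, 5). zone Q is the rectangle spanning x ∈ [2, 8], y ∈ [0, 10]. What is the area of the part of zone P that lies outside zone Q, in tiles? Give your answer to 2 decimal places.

|zone P| = 27, |zone P∩zone Q| = 21.
|zone P ∖ zone Q| = |zone P| − |zone P∩zone Q| = 27 − 21 = 6.00.

6.00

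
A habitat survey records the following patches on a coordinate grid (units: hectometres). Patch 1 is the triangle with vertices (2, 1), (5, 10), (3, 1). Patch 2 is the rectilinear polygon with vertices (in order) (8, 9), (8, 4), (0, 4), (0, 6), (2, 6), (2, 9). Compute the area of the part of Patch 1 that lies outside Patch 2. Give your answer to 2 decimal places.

|Patch 1| = 4.5, |Patch 1∩Patch 2| = 1.9444.
|Patch 1 ∖ Patch 2| = |Patch 1| − |Patch 1∩Patch 2| = 4.5 − 1.9444 = 2.56.

2.56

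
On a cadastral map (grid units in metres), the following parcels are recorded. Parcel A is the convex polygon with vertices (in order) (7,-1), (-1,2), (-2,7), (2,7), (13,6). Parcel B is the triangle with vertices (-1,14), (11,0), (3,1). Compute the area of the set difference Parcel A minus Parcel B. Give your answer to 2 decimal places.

42.23

|Parcel A| = 76, |Parcel A∩Parcel B| = 33.7715.
|Parcel A ∖ Parcel B| = |Parcel A| − |Parcel A∩Parcel B| = 76 − 33.7715 = 42.23.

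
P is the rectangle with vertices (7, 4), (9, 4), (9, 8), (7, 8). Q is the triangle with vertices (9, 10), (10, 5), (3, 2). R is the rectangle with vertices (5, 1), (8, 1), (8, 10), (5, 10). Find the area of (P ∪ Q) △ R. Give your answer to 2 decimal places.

27.17

|P ∪ Q| = 19.5476.
|(P ∪ Q) ∩ R| = 9.6905.
|(P ∪ Q) △ R| = 19.5476 + 27 − 19.381 = 27.17.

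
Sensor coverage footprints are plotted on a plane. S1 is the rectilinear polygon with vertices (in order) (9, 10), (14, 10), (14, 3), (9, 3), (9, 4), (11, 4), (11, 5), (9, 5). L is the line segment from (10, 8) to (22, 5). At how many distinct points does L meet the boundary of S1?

The segment meets the boundary at (14,7).

1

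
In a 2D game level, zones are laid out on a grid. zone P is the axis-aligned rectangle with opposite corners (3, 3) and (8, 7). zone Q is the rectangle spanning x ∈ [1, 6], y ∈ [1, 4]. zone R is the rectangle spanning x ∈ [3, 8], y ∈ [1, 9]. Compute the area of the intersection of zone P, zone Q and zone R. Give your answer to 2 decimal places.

The intersection is the polygon with vertices (3,4), (6,4), (6,3), (3,3).
By the shoelace formula its area is 3.00.

3.00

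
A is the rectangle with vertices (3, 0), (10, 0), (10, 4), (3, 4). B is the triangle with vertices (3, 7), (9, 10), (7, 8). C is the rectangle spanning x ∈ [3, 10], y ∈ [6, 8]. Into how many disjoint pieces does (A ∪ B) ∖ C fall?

(A ∪ B) ∖ C splits into 2 disjoint pieces (area 28, area 2).

2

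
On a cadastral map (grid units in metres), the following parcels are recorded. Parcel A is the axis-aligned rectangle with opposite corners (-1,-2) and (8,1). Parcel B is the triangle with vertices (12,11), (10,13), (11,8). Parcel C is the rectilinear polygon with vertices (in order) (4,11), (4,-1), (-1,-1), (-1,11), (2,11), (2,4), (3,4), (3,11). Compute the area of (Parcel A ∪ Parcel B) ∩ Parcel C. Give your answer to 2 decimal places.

10.00

The region (Parcel A ∪ Parcel B) ∩ Parcel C is the polygon with vertices (4,1), (4,-1), (-1,-1), (-1,1).
By the shoelace formula its area is 10.00.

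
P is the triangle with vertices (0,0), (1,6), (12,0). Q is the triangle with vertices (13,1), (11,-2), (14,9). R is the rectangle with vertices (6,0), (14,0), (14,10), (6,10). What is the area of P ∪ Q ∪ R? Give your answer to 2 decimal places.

By inclusion–exclusion:
Individual areas: |P| = 36, |Q| = 6.5, |R| = 80.
|P∩Q| = 0.0491.
|P∩R| = 9.8182.
|Q∩R| = 5.7121.
|P∩Q∩R| = 0.0491.
|P ∪ Q ∪ R| = 122.5 − 15.5794 + 0.0491 = 106.97.

106.97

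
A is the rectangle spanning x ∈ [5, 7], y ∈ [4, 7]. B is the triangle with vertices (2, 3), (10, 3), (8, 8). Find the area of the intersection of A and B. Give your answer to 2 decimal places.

4.65

The intersection is the polygon with vertices (7,7), (7,4), (5,4), (5,5.5), (6.8,7).
By the shoelace formula its area is 4.65.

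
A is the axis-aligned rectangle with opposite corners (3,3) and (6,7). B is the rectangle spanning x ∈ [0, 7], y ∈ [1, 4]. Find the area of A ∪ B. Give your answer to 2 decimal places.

By inclusion–exclusion:
Individual areas: |A| = 12, |B| = 21.
|A∩B|: x∈[3,6], y∈[3,4] → 3·1 = 3.
|A ∪ B| = 33 − 3 = 30.00.

30.00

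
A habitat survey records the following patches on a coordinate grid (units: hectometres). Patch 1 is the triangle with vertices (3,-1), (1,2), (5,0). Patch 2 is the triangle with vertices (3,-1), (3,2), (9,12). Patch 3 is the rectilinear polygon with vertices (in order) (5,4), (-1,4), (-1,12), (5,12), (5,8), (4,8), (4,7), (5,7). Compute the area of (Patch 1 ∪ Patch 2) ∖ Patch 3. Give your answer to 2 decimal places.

|Patch 1 ∪ Patch 2| = 12.25.
|(Patch 1 ∪ Patch 2) ∩ Patch 3| = 0.5333.
|(Patch 1 ∪ Patch 2) ∖ Patch 3| = 12.25 − 0.5333 = 11.72.

11.72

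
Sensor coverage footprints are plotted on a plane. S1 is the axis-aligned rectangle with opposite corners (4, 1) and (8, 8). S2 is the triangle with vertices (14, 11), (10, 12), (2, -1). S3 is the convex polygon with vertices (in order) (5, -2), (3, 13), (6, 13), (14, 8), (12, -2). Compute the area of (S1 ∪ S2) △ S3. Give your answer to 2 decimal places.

|S1 ∪ S2| = 48.1731.
|(S1 ∪ S2) ∩ S3| = 38.8423.
|(S1 ∪ S2) △ S3| = 48.1731 + 120 − 77.6846 = 90.49.

90.49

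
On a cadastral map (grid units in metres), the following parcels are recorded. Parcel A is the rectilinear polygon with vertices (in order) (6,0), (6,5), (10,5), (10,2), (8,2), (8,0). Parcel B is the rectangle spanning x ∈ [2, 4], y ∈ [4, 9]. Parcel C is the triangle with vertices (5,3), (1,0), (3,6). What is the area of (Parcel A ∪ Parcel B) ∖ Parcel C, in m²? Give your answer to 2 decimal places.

|Parcel A ∪ Parcel B| = 26.
|(Parcel A ∪ Parcel B) ∩ Parcel C| = 1.9167.
|(Parcel A ∪ Parcel B) ∖ Parcel C| = 26 − 1.9167 = 24.08.

24.08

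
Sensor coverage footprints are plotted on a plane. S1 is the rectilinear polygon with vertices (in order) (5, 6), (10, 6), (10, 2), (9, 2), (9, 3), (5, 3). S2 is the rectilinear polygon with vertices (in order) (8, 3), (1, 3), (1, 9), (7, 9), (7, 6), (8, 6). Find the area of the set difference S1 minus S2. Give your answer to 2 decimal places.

|S1| = 16, |S1∩S2| = 9.
|S1 ∖ S2| = |S1| − |S1∩S2| = 16 − 9 = 7.00.

7.00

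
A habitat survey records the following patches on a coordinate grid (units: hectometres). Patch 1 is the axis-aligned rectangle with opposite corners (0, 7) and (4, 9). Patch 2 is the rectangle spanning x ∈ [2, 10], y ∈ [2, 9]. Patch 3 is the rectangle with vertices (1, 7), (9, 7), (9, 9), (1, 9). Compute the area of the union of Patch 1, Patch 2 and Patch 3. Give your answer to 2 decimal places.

60.00

By inclusion–exclusion:
Individual areas: |Patch 1| = 8, |Patch 2| = 56, |Patch 3| = 16.
|Patch 1∩Patch 2|: x∈[2,4], y∈[7,9] → 2·2 = 4.
|Patch 1∩Patch 3|: x∈[1,4], y∈[7,9] → 3·2 = 6.
|Patch 2∩Patch 3|: x∈[2,9], y∈[7,9] → 7·2 = 14.
|Patch 1∩Patch 2∩Patch 3| = 4.
|Patch 1 ∪ Patch 2 ∪ Patch 3| = 80 − 24 + 4 = 60.00.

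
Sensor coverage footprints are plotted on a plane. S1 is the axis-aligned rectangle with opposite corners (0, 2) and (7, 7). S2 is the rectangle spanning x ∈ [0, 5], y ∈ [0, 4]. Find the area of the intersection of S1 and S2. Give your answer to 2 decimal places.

10.00

|S1∩S2|: x∈[0,5], y∈[2,4] → 5·2 = 10.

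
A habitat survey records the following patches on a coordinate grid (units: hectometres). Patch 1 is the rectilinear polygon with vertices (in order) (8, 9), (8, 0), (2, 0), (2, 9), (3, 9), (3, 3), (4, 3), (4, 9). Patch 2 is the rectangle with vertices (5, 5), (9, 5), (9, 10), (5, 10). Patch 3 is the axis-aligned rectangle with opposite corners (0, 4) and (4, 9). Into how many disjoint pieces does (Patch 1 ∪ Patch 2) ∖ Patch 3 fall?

(Patch 1 ∪ Patch 2) ∖ Patch 3 is a single connected region.

1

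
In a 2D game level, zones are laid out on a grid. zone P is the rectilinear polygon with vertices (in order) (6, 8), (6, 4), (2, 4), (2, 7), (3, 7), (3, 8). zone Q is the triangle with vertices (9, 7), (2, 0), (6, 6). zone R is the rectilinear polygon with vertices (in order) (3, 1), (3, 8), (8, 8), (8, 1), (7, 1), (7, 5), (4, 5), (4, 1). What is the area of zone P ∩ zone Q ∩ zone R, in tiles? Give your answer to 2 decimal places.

The intersection is the polygon with vertices (6,6), (6,5), (5.333,5).
By the shoelace formula its area is 0.33.

0.33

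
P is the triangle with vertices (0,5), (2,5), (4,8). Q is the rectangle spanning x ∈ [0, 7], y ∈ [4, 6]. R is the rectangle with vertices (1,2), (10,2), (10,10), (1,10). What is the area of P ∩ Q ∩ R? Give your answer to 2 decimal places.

1.29

The intersection is the polygon with vertices (1,5), (1,5.75), (1.333,6), (2.667,6), (2,5).
By the shoelace formula its area is 1.29.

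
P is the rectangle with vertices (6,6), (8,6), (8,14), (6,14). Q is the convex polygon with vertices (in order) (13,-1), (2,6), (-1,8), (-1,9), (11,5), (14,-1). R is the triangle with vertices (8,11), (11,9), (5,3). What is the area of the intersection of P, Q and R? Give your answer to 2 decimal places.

0.52

The intersection is the polygon with vertices (8,6), (6.125,6), (6.333,6.556).
By the shoelace formula its area is 0.52.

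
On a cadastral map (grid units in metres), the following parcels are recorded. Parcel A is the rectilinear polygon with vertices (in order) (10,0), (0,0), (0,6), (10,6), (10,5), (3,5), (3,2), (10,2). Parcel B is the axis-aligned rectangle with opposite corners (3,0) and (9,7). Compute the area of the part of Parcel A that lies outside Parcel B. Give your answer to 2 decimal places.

21.00

|Parcel A| = 39, |Parcel A∩Parcel B| = 18.
|Parcel A ∖ Parcel B| = |Parcel A| − |Parcel A∩Parcel B| = 39 − 18 = 21.00.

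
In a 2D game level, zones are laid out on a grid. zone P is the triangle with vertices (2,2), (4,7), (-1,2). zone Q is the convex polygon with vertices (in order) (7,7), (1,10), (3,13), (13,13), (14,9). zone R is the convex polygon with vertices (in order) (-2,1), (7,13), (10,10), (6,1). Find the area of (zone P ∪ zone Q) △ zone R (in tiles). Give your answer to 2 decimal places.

|zone P ∪ zone Q| = 64.5.
|(zone P ∪ zone Q) ∩ zone R| = 28.3636.
|(zone P ∪ zone Q) △ zone R| = 64.5 + 67.5 − 56.7273 = 75.27.

75.27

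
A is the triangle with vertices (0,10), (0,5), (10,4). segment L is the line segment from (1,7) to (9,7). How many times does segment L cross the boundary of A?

The segment meets the boundary at (5,7).

1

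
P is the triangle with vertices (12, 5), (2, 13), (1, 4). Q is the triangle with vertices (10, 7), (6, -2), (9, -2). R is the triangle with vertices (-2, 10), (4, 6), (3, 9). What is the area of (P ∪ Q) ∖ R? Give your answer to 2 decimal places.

|P ∪ Q| = 61.6828.
|(P ∪ Q) ∩ R| = 4.1428.
|(P ∪ Q) ∖ R| = 61.6828 − 4.1428 = 57.54.

57.54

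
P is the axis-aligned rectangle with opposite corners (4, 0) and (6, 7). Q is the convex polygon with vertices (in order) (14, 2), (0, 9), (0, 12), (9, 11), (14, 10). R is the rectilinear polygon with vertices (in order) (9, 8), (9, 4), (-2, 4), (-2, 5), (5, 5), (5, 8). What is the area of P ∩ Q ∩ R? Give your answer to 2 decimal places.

The intersection is the polygon with vertices (6,6), (5,6.5), (5,7), (6,7).
By the shoelace formula its area is 0.75.

0.75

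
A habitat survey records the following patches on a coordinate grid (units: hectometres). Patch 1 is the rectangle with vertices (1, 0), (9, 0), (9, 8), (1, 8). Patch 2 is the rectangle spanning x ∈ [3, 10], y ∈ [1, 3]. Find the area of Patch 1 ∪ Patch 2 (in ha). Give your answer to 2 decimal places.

By inclusion–exclusion:
Individual areas: |Patch 1| = 64, |Patch 2| = 14.
|Patch 1∩Patch 2|: x∈[3,9], y∈[1,3] → 6·2 = 12.
|Patch 1 ∪ Patch 2| = 78 − 12 = 66.00.

66.00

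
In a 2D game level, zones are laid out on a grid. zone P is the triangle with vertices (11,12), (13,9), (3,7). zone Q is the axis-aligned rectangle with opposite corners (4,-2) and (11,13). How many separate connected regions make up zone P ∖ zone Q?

2

zone P ∖ zone Q splits into 2 disjoint pieces (area 3.4, area 0.2125).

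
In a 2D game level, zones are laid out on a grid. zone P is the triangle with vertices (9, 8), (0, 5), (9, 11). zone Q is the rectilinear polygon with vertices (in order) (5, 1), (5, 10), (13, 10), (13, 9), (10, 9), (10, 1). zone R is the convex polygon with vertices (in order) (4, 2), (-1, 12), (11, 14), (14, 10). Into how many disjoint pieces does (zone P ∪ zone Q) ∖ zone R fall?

(zone P ∪ zone Q) ∖ zone R splits into 3 disjoint pieces (area 0.6696, area 0.025, area 19).

3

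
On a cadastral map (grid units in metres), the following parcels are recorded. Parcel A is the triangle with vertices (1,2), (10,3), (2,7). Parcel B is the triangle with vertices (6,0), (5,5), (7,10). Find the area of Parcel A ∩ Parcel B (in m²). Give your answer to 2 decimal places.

The intersection is the polygon with vertices (5.5,2.5), (5,5), (5.167,5.417), (6.476,4.762), (6.258,2.584).
By the shoelace formula its area is 2.93.

2.93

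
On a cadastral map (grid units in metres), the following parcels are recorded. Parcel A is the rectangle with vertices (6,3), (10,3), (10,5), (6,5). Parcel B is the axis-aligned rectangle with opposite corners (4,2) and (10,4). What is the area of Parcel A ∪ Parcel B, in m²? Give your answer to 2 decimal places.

By inclusion–exclusion:
Individual areas: |Parcel A| = 8, |Parcel B| = 12.
|Parcel A∩Parcel B|: x∈[6,10], y∈[3,4] → 4·1 = 4.
|Parcel A ∪ Parcel B| = 20 − 4 = 16.00.

16.00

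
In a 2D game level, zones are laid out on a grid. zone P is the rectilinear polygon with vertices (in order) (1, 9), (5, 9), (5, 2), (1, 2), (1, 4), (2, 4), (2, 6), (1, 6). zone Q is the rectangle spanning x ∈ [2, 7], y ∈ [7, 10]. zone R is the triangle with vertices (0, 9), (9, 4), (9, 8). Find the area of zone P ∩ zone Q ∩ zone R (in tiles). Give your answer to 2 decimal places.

The intersection is the polygon with vertices (5,7), (3.6,7), (2,7.889), (2,8.778), (5,8.444).
By the shoelace formula its area is 4.12.

4.12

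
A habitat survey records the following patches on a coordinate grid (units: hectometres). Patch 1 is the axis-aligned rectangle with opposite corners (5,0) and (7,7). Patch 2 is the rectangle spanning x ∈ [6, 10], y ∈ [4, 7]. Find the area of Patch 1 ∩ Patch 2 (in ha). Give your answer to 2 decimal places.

3.00

|Patch 1∩Patch 2|: x∈[6,7], y∈[4,7] → 1·3 = 3.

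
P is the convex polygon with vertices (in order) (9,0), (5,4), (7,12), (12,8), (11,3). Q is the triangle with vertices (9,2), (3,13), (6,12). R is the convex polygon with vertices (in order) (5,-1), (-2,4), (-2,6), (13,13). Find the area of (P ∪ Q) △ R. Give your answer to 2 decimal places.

|P ∪ Q| = 57.3195.
|(P ∪ Q) ∩ R| = 27.4012.
|(P ∪ Q) △ R| = 57.3195 + 84 − 54.8024 = 86.52.

86.52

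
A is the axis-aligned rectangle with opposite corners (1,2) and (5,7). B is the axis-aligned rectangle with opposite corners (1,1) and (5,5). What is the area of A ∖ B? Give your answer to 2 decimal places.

|A∩B|: x∈[1,5], y∈[2,5] → 4·3 = 12.
|A| = 20.
|A ∖ B| = |A| − |A∩B| = 20 − 12 = 8.00.

8.00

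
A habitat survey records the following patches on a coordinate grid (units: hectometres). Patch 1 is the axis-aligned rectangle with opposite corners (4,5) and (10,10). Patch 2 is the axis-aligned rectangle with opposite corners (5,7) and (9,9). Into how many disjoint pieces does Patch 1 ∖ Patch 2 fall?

Patch 1 ∖ Patch 2 is a single connected region.

1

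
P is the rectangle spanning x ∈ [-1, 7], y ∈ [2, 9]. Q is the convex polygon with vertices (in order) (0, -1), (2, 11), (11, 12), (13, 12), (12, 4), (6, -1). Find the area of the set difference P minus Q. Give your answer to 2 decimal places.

14.58

|P| = 56, |P∩Q| = 41.4167.
|P ∖ Q| = |P| − |P∩Q| = 56 − 41.4167 = 14.58.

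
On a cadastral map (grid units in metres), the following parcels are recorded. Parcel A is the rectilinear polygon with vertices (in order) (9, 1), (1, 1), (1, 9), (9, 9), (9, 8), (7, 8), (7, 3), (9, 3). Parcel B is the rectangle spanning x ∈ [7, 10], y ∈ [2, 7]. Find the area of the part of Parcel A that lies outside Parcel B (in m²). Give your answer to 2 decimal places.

|Parcel A| = 54, |Parcel A∩Parcel B| = 2.
|Parcel A ∖ Parcel B| = |Parcel A| − |Parcel A∩Parcel B| = 54 − 2 = 52.00.

52.00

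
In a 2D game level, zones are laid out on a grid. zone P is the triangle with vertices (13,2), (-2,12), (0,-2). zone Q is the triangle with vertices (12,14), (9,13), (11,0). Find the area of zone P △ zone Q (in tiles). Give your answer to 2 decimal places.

|zone P| = 95, |zone Q| = 20.5, |zone P∩zone Q| = 1.1204.
|zone P △ zone Q| = |zone P| + |zone Q| − 2·|zone P∩zone Q| = 95 + 20.5 − 2.2407 = 113.26.

113.26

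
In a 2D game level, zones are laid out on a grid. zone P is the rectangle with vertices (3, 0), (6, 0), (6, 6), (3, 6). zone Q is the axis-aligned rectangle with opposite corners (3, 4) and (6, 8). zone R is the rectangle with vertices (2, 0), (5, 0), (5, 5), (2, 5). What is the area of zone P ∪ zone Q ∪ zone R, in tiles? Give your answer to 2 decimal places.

29.00

By inclusion–exclusion:
Individual areas: |zone P| = 18, |zone Q| = 12, |zone R| = 15.
|zone P∩zone Q|: x∈[3,6], y∈[4,6] → 3·2 = 6.
|zone P∩zone R|: x∈[3,5], y∈[0,5] → 2·5 = 10.
|zone Q∩zone R|: x∈[3,5], y∈[4,5] → 2·1 = 2.
|zone P∩zone Q∩zone R| = 2.
|zone P ∪ zone Q ∪ zone R| = 45 − 18 + 2 = 29.00.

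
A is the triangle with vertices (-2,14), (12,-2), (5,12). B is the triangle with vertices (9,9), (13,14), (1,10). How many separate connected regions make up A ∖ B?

2

A ∖ B splits into 2 disjoint pieces (area 11.4608, area 25.3509).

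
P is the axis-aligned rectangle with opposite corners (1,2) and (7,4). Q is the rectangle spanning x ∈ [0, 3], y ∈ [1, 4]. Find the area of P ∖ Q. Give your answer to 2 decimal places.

|P∩Q|: x∈[1,3], y∈[2,4] → 2·2 = 4.
|P| = 12.
|P ∖ Q| = |P| − |P∩Q| = 12 − 4 = 8.00.

8.00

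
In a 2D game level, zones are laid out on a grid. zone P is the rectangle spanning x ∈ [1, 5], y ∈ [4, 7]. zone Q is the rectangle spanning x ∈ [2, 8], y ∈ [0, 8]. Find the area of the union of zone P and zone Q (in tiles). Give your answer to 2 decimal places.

By inclusion–exclusion:
Individual areas: |zone P| = 12, |zone Q| = 48.
|zone P∩zone Q|: x∈[2,5], y∈[4,7] → 3·3 = 9.
|zone P ∪ zone Q| = 60 − 9 = 51.00.

51.00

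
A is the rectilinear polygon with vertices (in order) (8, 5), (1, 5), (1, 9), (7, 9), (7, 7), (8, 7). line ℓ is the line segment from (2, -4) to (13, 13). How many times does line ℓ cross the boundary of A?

The segment meets the boundary at (8,5.273), (7.824,5).

2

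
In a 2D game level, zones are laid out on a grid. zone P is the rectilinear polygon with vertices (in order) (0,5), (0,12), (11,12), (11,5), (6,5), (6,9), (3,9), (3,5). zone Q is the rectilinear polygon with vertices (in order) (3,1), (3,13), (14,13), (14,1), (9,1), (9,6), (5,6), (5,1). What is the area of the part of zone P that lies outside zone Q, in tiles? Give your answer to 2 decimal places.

24.00

|zone P| = 65, |zone P∩zone Q| = 41.
|zone P ∖ zone Q| = |zone P| − |zone P∩zone Q| = 65 − 41 = 24.00.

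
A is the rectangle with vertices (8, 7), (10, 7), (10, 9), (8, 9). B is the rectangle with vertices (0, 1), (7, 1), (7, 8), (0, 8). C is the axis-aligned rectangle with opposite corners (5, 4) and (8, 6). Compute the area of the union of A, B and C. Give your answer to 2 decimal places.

55.00

By inclusion–exclusion:
Individual areas: |A| = 4, |B| = 49, |C| = 6.
|A∩B| = 0 (no overlap).
|A∩C| = 0 (no overlap).
|B∩C|: x∈[5,7], y∈[4,6] → 2·2 = 4.
|A∩B∩C| = 0.
|A ∪ B ∪ C| = 59 − 4 + 0 = 55.00.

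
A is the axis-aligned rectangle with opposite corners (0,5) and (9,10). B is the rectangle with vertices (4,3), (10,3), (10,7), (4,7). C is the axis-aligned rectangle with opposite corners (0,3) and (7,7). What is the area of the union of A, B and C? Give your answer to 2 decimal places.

By inclusion–exclusion:
Individual areas: |A| = 45, |B| = 24, |C| = 28.
|A∩B|: x∈[4,9], y∈[5,7] → 5·2 = 10.
|A∩C|: x∈[0,7], y∈[5,7] → 7·2 = 14.
|B∩C|: x∈[4,7], y∈[3,7] → 3·4 = 12.
|A∩B∩C| = 6.
|A ∪ B ∪ C| = 97 − 36 + 6 = 67.00.

67.00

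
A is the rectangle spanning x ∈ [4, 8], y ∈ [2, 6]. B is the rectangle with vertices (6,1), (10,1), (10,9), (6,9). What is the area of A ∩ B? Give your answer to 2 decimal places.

|A∩B|: x∈[6,8], y∈[2,6] → 2·4 = 8.

8.00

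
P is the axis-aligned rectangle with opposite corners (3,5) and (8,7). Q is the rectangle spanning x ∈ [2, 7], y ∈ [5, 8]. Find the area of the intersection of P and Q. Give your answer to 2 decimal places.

8.00

|P∩Q|: x∈[3,7], y∈[5,7] → 4·2 = 8.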